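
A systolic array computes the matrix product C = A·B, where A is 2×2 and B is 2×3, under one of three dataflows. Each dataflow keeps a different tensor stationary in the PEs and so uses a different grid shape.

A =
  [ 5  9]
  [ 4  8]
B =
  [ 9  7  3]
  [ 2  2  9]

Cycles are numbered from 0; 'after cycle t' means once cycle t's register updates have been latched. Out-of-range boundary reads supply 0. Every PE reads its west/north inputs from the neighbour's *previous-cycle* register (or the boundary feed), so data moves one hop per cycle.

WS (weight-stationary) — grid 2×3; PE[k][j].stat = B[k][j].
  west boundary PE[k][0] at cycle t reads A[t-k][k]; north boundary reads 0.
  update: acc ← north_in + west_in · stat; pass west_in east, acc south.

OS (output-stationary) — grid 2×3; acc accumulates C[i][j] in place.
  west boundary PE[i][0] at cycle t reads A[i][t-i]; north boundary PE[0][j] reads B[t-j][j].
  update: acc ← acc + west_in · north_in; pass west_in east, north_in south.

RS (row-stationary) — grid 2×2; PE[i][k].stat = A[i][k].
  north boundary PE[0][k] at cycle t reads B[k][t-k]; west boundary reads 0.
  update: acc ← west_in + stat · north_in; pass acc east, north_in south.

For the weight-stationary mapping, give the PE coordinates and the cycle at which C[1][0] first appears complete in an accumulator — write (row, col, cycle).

(row, col, cycle) = (1, 0, 2)

WS: C[1][0] accumulates in PE[1][0]:
  after 0 — PE[1][0] acc=0, pass-E 0, pass-S 0
  after 1 — PE[1][0] acc=63, pass-E 9, pass-S 63
  after 2 — PE[1][0] acc=52, pass-E 8, pass-S 52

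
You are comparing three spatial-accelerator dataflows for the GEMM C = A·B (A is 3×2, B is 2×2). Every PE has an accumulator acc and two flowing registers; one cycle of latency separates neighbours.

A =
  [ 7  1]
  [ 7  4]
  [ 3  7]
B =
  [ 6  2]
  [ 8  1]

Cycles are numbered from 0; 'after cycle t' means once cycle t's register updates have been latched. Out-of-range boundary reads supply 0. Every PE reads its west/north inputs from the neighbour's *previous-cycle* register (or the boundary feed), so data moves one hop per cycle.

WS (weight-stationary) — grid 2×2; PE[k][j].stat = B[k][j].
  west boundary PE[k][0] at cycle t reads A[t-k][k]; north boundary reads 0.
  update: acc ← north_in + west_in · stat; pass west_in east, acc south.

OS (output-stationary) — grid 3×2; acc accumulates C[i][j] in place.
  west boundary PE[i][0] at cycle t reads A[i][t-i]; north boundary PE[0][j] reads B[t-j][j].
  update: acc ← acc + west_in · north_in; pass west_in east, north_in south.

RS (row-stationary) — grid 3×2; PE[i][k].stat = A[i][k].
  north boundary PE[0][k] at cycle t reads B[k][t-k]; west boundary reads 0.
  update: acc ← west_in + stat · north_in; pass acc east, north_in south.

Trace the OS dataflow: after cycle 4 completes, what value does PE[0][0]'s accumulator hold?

PE[0][0].acc = 50

OS 3×2: PE[0][0] cycle-by-cycle (with neighbour feeds):
  c0 r0c0: 42 / 7 / 6
  c1 r0c0: 50 / 1 / 8
  c2 r0c0: 50 / 0 / 0
  c3 r0c0: 50 / 0 / 0
  c4 r0c0: 50 / 0 / 0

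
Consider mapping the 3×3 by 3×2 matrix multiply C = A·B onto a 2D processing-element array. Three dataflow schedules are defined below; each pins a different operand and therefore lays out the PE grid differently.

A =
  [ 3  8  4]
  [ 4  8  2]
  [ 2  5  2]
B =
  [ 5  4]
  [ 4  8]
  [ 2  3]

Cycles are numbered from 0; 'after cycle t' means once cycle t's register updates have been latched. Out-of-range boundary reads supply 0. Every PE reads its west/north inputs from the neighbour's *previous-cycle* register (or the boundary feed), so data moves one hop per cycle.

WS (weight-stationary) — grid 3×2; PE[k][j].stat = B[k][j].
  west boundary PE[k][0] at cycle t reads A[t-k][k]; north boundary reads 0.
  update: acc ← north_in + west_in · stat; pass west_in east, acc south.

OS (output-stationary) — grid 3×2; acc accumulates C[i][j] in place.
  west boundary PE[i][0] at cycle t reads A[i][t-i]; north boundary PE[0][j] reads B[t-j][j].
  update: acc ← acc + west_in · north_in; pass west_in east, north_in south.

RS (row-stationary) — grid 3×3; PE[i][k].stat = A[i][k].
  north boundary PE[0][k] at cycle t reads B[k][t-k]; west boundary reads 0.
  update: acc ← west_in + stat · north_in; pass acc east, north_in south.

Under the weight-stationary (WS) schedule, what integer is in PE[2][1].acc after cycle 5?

PE[2][1].acc = 54

WS (3×2). Following PE[2][1] plus its west/north inputs:
  t=0 PE[1][1]: acc=0 h=0 v=0
  t=0 PE[2][0]: acc=0 h=0 v=0
  t=0 PE[2][1]: acc=0 h=0 v=0
  t=1 PE[1][1]: acc=0 h=0 v=0
  t=1 PE[2][0]: acc=0 h=0 v=0
  t=1 PE[2][1]: acc=0 h=0 v=0
  t=2 PE[1][1]: acc=76 h=8 v=76
  t=2 PE[2][0]: acc=55 h=4 v=55
  t=2 PE[2][1]: acc=0 h=0 v=0
  t=3 PE[1][1]: acc=80 h=8 v=80
  t=3 PE[2][0]: acc=56 h=2 v=56
  t=3 PE[2][1]: acc=88 h=4 v=88
  t=4 PE[1][1]: acc=48 h=5 v=48
  t=4 PE[2][0]: acc=34 h=2 v=34
  t=4 PE[2][1]: acc=86 h=2 v=86
  t=5 PE[1][1]: acc=0 h=0 v=0
  t=5 PE[2][0]: acc=0 h=0 v=0
  t=5 PE[2][1]: acc=54 h=2 v=54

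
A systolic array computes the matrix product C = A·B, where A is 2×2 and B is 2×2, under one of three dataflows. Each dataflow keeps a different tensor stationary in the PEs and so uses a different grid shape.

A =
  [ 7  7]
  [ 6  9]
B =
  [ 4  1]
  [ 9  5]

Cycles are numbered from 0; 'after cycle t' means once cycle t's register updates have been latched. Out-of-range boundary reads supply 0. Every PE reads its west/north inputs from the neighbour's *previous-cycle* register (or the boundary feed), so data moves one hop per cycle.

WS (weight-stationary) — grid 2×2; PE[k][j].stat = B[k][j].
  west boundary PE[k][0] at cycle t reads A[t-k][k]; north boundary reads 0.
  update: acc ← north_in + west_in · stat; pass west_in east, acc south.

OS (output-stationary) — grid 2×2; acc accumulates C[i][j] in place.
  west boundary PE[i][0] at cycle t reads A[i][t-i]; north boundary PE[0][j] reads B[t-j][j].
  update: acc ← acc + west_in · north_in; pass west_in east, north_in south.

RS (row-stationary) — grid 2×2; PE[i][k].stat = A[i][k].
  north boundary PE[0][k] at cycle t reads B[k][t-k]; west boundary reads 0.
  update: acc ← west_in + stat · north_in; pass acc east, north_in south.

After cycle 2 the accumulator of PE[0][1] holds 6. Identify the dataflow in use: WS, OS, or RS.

— WS: 2×2; PE[0][1] trace:
  @0  [0,1]  acc 0  |  →0  ↓0
  @1  [0,1]  acc 7  |  →7  ↓7
  @2  [0,1]  acc 6  |  →6  ↓6
— OS: 2×2; PE[0][1] trace:
  @0  [0,1]  acc 0  |  →0  ↓0
  @1  [0,1]  acc 7  |  →7  ↓1
  @2  [0,1]  acc 42  |  →7  ↓5
— RS: 2×2; PE[0][1] trace:
  @0  [0,1]  acc 0  |  →0  ↓0
  @1  [0,1]  acc 91  |  →91  ↓9
  @2  [0,1]  acc 42  |  →42  ↓5

dataflow = WS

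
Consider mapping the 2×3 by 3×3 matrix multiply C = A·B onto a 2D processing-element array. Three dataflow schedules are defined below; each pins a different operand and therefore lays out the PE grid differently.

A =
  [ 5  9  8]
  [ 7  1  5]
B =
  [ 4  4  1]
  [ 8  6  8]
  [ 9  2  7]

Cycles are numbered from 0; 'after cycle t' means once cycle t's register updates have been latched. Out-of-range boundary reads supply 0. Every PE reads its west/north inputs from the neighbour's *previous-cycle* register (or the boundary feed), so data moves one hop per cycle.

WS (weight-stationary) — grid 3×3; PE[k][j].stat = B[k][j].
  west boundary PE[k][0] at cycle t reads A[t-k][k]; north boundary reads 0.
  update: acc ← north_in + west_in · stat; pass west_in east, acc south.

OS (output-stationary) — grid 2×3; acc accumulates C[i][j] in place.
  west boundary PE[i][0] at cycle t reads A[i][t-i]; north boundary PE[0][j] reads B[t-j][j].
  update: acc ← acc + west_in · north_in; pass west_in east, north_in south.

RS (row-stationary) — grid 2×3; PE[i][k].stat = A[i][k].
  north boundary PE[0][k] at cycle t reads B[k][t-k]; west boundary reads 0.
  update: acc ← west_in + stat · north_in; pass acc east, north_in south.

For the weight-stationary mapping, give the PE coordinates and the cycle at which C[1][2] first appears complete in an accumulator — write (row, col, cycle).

WS — PE[2][2] is where C[1][2] collects:
  c0 r2c2: 0 / 0 / 0
  c1 r2c2: 0 / 0 / 0
  c2 r2c2: 0 / 0 / 0
  c3 r2c2: 0 / 0 / 0
  c4 r2c2: 133 / 8 / 133
  c5 r2c2: 50 / 5 / 50

(row, col, cycle) = (2, 2, 5)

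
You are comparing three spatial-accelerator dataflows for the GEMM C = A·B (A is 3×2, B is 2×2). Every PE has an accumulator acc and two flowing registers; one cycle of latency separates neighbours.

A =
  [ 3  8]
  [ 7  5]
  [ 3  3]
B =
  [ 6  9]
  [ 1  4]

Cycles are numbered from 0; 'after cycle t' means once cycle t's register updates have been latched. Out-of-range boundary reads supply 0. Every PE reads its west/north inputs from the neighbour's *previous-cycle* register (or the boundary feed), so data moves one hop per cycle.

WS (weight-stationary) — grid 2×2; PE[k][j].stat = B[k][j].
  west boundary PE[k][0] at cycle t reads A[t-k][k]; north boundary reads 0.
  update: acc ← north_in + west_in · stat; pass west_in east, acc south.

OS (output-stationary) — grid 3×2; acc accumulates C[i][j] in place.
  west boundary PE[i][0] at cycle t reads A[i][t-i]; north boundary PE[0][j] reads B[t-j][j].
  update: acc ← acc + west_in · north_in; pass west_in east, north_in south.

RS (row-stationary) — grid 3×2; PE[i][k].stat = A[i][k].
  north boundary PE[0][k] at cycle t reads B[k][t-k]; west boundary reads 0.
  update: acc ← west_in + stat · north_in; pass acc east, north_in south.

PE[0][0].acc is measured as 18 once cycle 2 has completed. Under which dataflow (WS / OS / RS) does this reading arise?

dataflow = WS

Under WS (2×2), PE[0][0]:
  cycle 0: PE[0][0] → acc 18, east 3, south 18
  cycle 1: PE[0][0] → acc 42, east 7, south 42
  cycle 2: PE[0][0] → acc 18, east 3, south 18
Under OS (3×2), PE[0][0]:
  cycle 0: PE[0][0] → acc 18, east 3, south 6
  cycle 1: PE[0][0] → acc 26, east 8, south 1
  cycle 2: PE[0][0] → acc 26, east 0, south 0
Under RS (3×2), PE[0][0]:
  cycle 0: PE[0][0] → acc 18, east 18, south 6
  cycle 1: PE[0][0] → acc 27, east 27, south 9
  cycle 2: PE[0][0] → acc 0, east 0, south 0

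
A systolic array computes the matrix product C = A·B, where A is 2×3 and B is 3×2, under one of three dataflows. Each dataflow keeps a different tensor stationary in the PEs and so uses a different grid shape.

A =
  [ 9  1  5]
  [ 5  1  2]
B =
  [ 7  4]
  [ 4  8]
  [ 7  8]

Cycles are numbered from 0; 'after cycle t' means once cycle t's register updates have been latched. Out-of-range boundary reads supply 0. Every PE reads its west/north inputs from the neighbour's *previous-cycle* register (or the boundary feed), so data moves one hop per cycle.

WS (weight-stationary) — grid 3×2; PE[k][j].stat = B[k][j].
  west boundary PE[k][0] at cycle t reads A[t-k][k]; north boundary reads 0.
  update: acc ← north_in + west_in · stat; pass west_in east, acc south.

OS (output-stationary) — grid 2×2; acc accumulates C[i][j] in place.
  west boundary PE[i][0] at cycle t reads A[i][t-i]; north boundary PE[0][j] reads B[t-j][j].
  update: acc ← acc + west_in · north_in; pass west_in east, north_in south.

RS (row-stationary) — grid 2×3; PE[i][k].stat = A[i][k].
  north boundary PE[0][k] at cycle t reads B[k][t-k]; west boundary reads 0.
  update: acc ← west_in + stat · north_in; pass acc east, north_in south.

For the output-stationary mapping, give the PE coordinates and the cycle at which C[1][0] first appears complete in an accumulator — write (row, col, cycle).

OS — PE[1][0] is where C[1][0] collects:
  0: (1,0).acc=0  regs=<0,0>
  1: (1,0).acc=35  regs=<5,7>
  2: (1,0).acc=39  regs=<1,4>
  3: (1,0).acc=53  regs=<2,7>

(row, col, cycle) = (1, 0, 3)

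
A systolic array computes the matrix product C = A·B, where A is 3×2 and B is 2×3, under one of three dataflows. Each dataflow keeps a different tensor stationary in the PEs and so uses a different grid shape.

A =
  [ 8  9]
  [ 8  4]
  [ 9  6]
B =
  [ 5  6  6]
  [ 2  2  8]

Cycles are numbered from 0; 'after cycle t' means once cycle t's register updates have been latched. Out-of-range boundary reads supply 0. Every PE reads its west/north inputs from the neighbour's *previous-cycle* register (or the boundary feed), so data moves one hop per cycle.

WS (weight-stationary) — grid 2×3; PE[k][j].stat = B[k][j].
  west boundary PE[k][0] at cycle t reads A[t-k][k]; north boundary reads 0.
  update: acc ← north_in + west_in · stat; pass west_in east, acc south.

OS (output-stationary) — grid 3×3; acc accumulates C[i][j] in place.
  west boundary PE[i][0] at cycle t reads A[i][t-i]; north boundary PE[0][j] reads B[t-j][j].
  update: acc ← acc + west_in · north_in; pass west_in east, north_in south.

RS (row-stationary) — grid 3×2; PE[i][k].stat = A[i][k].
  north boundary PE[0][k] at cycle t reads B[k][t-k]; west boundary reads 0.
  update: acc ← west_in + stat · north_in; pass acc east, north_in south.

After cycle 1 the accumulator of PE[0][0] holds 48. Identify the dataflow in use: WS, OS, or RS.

dataflow = RS

— WS: 2×3; PE[0][0] trace:
  @0  [0,0]  acc 40  |  →8  ↓40
  @1  [0,0]  acc 40  |  →8  ↓40
— OS: 3×3; PE[0][0] trace:
  @0  [0,0]  acc 40  |  →8  ↓5
  @1  [0,0]  acc 58  |  →9  ↓2
— RS: 3×2; PE[0][0] trace:
  @0  [0,0]  acc 40  |  →40  ↓5
  @1  [0,0]  acc 48  |  →48  ↓6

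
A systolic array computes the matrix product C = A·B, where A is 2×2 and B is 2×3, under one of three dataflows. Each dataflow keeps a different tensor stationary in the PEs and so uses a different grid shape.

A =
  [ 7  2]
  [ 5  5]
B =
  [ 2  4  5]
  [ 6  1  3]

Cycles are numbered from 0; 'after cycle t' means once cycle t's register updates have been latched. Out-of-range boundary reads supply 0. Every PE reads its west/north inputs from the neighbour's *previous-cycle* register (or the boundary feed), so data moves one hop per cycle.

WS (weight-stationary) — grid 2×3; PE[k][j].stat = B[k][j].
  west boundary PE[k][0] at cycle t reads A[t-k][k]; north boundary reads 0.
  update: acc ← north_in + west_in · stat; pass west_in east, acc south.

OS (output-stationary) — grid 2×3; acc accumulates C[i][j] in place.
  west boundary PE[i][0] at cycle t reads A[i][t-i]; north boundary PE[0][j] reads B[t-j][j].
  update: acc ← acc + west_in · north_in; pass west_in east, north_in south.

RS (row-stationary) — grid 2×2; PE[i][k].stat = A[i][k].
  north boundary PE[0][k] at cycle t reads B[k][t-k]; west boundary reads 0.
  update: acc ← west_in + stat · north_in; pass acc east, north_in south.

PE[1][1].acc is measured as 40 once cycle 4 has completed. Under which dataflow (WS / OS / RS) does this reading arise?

WS [2×3] PE[1][1] across cycles:
  c0 r1c1: 0 / 0 / 0
  c1 r1c1: 0 / 0 / 0
  c2 r1c1: 30 / 2 / 30
  c3 r1c1: 25 / 5 / 25
  c4 r1c1: 0 / 0 / 0
OS [2×3] PE[1][1] across cycles:
  c0 r1c1: 0 / 0 / 0
  c1 r1c1: 0 / 0 / 0
  c2 r1c1: 20 / 5 / 4
  c3 r1c1: 25 / 5 / 1
  c4 r1c1: 25 / 0 / 0
RS [2×2] PE[1][1] across cycles:
  c0 r1c1: 0 / 0 / 0
  c1 r1c1: 0 / 0 / 0
  c2 r1c1: 40 / 40 / 6
  c3 r1c1: 25 / 25 / 1
  c4 r1c1: 40 / 40 / 3

dataflow = RS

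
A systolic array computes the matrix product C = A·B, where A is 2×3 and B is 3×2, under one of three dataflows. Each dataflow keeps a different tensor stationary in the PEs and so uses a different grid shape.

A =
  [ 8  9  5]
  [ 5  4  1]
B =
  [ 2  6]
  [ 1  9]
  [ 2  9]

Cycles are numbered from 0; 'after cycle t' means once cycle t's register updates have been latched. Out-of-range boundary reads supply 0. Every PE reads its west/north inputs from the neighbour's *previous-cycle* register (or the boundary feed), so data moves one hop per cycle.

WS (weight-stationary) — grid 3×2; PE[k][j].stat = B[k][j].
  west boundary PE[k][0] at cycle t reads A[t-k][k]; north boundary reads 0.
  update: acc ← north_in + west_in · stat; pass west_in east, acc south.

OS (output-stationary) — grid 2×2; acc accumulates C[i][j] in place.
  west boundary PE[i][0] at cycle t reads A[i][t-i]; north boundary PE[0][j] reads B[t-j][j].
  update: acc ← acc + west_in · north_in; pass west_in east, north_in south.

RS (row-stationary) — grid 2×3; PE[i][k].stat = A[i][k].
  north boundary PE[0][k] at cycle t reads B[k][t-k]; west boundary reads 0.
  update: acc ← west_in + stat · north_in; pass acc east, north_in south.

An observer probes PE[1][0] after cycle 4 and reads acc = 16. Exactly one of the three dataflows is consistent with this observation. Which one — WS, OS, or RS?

Under WS (3×2), PE[1][0]:
  cycle 0: PE[1][0] → acc 0, east 0, south 0
  cycle 1: PE[1][0] → acc 25, east 9, south 25
  cycle 2: PE[1][0] → acc 14, east 4, south 14
  cycle 3: PE[1][0] → acc 0, east 0, south 0
  cycle 4: PE[1][0] → acc 0, east 0, south 0
Under OS (2×2), PE[1][0]:
  cycle 0: PE[1][0] → acc 0, east 0, south 0
  cycle 1: PE[1][0] → acc 10, east 5, south 2
  cycle 2: PE[1][0] → acc 14, east 4, south 1
  cycle 3: PE[1][0] → acc 16, east 1, south 2
  cycle 4: PE[1][0] → acc 16, east 0, south 0
Under RS (2×3), PE[1][0]:
  cycle 0: PE[1][0] → acc 0, east 0, south 0
  cycle 1: PE[1][0] → acc 10, east 10, south 2
  cycle 2: PE[1][0] → acc 30, east 30, south 6
  cycle 3: PE[1][0] → acc 0, east 0, south 0
  cycle 4: PE[1][0] → acc 0, east 0, south 0

dataflow = OS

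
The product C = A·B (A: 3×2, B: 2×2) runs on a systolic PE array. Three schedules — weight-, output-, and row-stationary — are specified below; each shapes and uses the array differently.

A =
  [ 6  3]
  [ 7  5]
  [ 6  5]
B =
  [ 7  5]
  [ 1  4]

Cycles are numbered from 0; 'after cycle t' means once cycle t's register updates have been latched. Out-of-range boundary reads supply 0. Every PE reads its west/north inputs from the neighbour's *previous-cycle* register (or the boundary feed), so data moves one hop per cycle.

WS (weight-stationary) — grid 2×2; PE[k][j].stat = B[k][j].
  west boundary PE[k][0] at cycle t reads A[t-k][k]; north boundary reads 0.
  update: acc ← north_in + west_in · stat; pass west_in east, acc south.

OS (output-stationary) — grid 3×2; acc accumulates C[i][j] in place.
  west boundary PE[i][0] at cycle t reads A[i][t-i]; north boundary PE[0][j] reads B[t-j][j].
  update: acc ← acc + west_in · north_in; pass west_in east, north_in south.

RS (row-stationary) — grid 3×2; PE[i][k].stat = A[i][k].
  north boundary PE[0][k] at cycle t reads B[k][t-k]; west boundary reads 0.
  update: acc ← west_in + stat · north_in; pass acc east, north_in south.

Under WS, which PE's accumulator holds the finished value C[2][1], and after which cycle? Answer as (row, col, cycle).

WS: C[2][1] accumulates in PE[1][1]:
  [0] (1,1) acc=0 (h:0 v:0)
  [1] (1,1) acc=0 (h:0 v:0)
  [2] (1,1) acc=42 (h:3 v:42)
  [3] (1,1) acc=55 (h:5 v:55)
  [4] (1,1) acc=50 (h:5 v:50)

(row, col, cycle) = (1, 1, 4)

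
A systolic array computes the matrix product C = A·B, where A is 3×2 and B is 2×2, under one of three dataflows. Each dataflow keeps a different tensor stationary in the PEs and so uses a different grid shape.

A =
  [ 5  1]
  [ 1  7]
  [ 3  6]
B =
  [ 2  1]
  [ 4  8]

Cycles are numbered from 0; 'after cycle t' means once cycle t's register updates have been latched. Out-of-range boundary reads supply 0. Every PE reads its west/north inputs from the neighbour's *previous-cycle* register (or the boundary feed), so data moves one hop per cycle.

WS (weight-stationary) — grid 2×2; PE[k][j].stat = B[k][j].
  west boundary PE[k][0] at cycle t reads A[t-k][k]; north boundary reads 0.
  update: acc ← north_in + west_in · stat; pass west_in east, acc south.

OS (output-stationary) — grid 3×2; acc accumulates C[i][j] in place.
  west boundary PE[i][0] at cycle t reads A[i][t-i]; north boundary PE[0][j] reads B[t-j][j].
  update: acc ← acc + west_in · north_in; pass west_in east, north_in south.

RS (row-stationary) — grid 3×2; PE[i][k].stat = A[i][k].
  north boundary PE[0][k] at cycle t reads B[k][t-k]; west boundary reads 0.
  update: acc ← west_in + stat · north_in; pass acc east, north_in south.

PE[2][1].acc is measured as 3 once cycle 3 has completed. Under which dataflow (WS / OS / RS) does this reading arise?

— WS: 2×2 array has no PE[2][1].
Under OS (3×2), PE[2][1]:
  t=0 PE[2][1]: acc=0 h=0 v=0
  t=1 PE[2][1]: acc=0 h=0 v=0
  t=2 PE[2][1]: acc=0 h=0 v=0
  t=3 PE[2][1]: acc=3 h=3 v=1
Under RS (3×2), PE[2][1]:
  t=0 PE[2][1]: acc=0 h=0 v=0
  t=1 PE[2][1]: acc=0 h=0 v=0
  t=2 PE[2][1]: acc=0 h=0 v=0
  t=3 PE[2][1]: acc=30 h=30 v=4

dataflow = OS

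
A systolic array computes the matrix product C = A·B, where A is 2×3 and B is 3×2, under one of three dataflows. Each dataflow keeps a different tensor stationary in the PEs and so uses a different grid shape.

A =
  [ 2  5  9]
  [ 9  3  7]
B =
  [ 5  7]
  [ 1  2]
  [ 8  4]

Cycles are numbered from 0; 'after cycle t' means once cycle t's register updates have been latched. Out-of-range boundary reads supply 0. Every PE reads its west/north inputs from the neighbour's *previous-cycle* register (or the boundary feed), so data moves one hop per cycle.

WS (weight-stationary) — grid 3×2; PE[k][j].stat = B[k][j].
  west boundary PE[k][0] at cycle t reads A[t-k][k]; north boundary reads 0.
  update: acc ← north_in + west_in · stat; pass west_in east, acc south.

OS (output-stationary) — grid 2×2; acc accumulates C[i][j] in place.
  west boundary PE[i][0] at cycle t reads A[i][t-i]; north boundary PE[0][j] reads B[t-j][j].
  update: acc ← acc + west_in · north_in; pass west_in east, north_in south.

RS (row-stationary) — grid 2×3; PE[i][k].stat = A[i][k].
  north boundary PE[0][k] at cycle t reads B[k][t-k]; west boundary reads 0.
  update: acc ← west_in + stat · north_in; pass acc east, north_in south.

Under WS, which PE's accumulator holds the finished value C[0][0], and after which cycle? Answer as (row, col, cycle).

(row, col, cycle) = (2, 0, 2)

WS: C[0][0] accumulates in PE[2][0]:
  cycle 0: PE[2][0] → acc 0, east 0, south 0
  cycle 1: PE[2][0] → acc 0, east 0, south 0
  cycle 2: PE[2][0] → acc 87, east 9, south 87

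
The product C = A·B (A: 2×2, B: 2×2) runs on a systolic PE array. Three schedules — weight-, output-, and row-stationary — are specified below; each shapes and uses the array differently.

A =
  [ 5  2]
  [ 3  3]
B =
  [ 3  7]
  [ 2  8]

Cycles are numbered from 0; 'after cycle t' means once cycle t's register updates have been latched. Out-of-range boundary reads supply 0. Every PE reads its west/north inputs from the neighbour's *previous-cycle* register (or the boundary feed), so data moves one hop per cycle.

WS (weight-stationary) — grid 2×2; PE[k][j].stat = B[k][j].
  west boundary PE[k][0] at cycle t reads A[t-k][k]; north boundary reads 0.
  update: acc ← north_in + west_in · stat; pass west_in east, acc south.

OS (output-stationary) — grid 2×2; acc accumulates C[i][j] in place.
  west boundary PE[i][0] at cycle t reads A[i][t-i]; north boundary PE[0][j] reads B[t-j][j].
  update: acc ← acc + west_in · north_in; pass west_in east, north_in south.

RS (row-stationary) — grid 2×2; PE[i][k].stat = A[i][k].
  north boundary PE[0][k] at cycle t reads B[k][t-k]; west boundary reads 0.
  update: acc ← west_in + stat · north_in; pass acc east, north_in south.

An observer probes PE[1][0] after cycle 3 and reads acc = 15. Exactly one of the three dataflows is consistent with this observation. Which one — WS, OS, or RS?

Under WS (2×2), PE[1][0]:
  c0 r1c0: 0 / 0 / 0
  c1 r1c0: 19 / 2 / 19
  c2 r1c0: 15 / 3 / 15
  c3 r1c0: 0 / 0 / 0
Under OS (2×2), PE[1][0]:
  c0 r1c0: 0 / 0 / 0
  c1 r1c0: 9 / 3 / 3
  c2 r1c0: 15 / 3 / 2
  c3 r1c0: 15 / 0 / 0
Under RS (2×2), PE[1][0]:
  c0 r1c0: 0 / 0 / 0
  c1 r1c0: 9 / 9 / 3
  c2 r1c0: 21 / 21 / 7
  c3 r1c0: 0 / 0 / 0

dataflow = OS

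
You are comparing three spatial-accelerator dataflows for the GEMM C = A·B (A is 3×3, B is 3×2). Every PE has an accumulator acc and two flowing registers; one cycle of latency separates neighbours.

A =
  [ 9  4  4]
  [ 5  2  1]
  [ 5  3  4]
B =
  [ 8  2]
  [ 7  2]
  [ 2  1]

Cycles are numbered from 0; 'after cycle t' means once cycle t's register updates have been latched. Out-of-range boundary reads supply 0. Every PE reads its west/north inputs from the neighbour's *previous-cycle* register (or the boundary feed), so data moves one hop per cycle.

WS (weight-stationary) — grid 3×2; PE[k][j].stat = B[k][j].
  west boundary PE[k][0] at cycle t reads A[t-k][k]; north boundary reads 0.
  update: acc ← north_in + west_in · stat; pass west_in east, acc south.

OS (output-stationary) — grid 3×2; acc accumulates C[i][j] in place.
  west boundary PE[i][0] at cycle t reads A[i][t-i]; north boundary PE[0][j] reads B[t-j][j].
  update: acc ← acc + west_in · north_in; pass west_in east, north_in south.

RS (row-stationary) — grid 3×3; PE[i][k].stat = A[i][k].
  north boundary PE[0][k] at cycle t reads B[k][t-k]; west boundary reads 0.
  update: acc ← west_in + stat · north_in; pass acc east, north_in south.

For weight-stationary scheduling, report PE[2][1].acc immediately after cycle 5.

PE[2][1].acc = 20

WS on a 3×2 grid — tracing PE[2][1] and its feeders:
  c0 r1c1: 0 / 0 / 0
  c0 r2c0: 0 / 0 / 0
  c0 r2c1: 0 / 0 / 0
  c1 r1c1: 0 / 0 / 0
  c1 r2c0: 0 / 0 / 0
  c1 r2c1: 0 / 0 / 0
  c2 r1c1: 26 / 4 / 26
  c2 r2c0: 108 / 4 / 108
  c2 r2c1: 0 / 0 / 0
  c3 r1c1: 14 / 2 / 14
  c3 r2c0: 56 / 1 / 56
  c3 r2c1: 30 / 4 / 30
  c4 r1c1: 16 / 3 / 16
  c4 r2c0: 69 / 4 / 69
  c4 r2c1: 15 / 1 / 15
  c5 r1c1: 0 / 0 / 0
  c5 r2c0: 0 / 0 / 0
  c5 r2c1: 20 / 4 / 20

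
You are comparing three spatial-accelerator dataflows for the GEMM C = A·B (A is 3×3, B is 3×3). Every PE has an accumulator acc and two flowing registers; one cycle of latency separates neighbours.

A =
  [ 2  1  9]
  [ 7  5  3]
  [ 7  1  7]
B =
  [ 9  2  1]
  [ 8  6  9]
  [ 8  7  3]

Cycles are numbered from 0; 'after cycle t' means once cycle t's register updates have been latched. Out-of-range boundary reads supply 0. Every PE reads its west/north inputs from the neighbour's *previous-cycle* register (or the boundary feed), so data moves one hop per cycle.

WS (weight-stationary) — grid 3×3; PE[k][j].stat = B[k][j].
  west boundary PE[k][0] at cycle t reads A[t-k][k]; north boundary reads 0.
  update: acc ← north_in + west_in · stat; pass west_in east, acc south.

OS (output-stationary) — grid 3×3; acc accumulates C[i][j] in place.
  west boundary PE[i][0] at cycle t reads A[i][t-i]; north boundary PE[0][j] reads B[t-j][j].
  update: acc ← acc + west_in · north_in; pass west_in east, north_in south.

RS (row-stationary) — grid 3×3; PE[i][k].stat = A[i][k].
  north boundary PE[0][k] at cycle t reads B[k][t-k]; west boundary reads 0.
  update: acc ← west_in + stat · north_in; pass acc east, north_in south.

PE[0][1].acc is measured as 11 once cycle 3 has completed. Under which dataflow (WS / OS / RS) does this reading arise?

WS (3×3 grid), PE[0][1]:
  @0  [0,1]  acc 0  |  →0  ↓0
  @1  [0,1]  acc 4  |  →2  ↓4
  @2  [0,1]  acc 14  |  →7  ↓14
  @3  [0,1]  acc 14  |  →7  ↓14
OS (3×3 grid), PE[0][1]:
  @0  [0,1]  acc 0  |  →0  ↓0
  @1  [0,1]  acc 4  |  →2  ↓2
  @2  [0,1]  acc 10  |  →1  ↓6
  @3  [0,1]  acc 73  |  →9  ↓7
RS (3×3 grid), PE[0][1]:
  @0  [0,1]  acc 0  |  →0  ↓0
  @1  [0,1]  acc 26  |  →26  ↓8
  @2  [0,1]  acc 10  |  →10  ↓6
  @3  [0,1]  acc 11  |  →11  ↓9

dataflow = RS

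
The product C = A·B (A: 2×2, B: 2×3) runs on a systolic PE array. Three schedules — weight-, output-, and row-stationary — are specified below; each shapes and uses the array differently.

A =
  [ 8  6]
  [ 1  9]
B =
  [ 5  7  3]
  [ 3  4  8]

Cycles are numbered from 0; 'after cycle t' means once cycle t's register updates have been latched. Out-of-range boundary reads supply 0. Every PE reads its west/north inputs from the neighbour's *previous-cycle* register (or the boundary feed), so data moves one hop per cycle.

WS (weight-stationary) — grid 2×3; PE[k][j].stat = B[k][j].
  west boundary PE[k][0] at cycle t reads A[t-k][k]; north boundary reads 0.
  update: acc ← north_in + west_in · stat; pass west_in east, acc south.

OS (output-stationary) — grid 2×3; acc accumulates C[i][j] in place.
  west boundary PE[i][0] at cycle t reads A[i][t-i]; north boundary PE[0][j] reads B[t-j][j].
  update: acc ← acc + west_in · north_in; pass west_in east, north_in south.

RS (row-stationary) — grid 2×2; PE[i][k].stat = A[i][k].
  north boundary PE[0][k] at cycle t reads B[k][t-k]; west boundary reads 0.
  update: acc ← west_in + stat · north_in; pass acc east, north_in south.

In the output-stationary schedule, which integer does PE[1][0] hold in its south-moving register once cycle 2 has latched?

Tracing OS — 2×3 array, target PE[1][0]:
  step 0 · PE0,0: acc=40; fwd→8 fwd↓5
  step 0 · PE1,0: acc=0; fwd→0 fwd↓0
  step 1 · PE0,0: acc=58; fwd→6 fwd↓3
  step 1 · PE1,0: acc=5; fwd→1 fwd↓5
  step 2 · PE0,0: acc=58; fwd→0 fwd↓0
  step 2 · PE1,0: acc=32; fwd→9 fwd↓3

register = 3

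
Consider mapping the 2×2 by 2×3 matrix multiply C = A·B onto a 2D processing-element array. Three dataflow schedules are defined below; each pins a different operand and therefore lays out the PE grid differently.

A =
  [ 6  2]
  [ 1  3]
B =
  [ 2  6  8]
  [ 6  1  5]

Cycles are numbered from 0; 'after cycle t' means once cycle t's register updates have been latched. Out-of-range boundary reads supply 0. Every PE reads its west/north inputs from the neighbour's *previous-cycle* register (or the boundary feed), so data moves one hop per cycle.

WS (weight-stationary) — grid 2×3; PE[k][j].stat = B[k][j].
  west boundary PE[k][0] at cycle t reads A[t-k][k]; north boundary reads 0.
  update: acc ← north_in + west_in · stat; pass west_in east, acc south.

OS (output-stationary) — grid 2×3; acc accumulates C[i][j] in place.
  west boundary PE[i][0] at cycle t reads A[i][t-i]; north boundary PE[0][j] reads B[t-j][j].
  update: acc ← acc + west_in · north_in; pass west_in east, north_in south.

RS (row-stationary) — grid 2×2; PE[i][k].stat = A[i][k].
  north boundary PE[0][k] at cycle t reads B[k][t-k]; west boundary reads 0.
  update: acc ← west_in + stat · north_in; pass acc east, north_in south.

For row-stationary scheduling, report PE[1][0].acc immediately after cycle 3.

Tracing RS — 2×2 array, target PE[1][0]:
  c0 r0c0: 12 / 12 / 2
  c0 r1c0: 0 / 0 / 0
  c1 r0c0: 36 / 36 / 6
  c1 r1c0: 2 / 2 / 2
  c2 r0c0: 48 / 48 / 8
  c2 r1c0: 6 / 6 / 6
  c3 r0c0: 0 / 0 / 0
  c3 r1c0: 8 / 8 / 8

PE[1][0].acc = 8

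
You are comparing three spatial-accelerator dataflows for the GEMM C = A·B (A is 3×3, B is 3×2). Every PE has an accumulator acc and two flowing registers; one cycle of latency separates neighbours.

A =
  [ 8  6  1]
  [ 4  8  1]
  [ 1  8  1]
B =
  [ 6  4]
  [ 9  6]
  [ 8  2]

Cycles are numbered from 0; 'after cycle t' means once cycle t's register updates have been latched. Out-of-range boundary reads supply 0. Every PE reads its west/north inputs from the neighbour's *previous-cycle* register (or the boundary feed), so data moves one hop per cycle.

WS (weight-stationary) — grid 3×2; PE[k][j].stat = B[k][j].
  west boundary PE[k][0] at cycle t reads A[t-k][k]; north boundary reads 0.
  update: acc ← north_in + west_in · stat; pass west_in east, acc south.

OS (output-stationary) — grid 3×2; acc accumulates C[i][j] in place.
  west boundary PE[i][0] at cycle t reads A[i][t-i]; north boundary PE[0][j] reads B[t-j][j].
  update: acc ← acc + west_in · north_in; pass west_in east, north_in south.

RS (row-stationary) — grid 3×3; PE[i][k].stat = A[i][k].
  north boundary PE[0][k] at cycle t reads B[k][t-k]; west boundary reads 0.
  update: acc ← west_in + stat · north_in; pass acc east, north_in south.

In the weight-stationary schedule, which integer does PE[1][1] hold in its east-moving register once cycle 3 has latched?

WS on a 3×2 grid — tracing PE[1][1] and its feeders:
  after 0 — PE[0][1] acc=0, pass-E 0, pass-S 0
  after 0 — PE[1][0] acc=0, pass-E 0, pass-S 0
  after 0 — PE[1][1] acc=0, pass-E 0, pass-S 0
  after 1 — PE[0][1] acc=32, pass-E 8, pass-S 32
  after 1 — PE[1][0] acc=102, pass-E 6, pass-S 102
  after 1 — PE[1][1] acc=0, pass-E 0, pass-S 0
  after 2 — PE[0][1] acc=16, pass-E 4, pass-S 16
  after 2 — PE[1][0] acc=96, pass-E 8, pass-S 96
  after 2 — PE[1][1] acc=68, pass-E 6, pass-S 68
  after 3 — PE[0][1] acc=4, pass-E 1, pass-S 4
  after 3 — PE[1][0] acc=78, pass-E 8, pass-S 78
  after 3 — PE[1][1] acc=64, pass-E 8, pass-S 64

register = 8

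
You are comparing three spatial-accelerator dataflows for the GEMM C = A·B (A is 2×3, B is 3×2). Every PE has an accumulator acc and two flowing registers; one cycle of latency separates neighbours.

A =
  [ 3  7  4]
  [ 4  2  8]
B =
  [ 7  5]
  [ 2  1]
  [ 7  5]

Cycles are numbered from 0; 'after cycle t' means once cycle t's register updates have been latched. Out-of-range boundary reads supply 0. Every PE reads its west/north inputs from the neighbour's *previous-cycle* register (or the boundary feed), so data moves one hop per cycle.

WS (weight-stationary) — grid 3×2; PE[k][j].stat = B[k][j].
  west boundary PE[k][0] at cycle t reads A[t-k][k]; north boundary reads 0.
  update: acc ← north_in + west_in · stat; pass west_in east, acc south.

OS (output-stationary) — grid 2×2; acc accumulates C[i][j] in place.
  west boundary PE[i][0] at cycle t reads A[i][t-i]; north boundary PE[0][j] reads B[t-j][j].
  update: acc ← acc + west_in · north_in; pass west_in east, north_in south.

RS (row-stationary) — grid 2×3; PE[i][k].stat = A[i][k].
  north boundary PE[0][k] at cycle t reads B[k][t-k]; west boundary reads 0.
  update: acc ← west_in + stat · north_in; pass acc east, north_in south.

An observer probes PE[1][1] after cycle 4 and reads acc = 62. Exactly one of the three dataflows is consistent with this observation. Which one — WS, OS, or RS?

dataflow = OS

WS [3×2] PE[1][1] across cycles:
  0: (1,1).acc=0  regs=<0,0>
  1: (1,1).acc=0  regs=<0,0>
  2: (1,1).acc=22  regs=<7,22>
  3: (1,1).acc=22  regs=<2,22>
  4: (1,1).acc=0  regs=<0,0>
OS [2×2] PE[1][1] across cycles:
  0: (1,1).acc=0  regs=<0,0>
  1: (1,1).acc=0  regs=<0,0>
  2: (1,1).acc=20  regs=<4,5>
  3: (1,1).acc=22  regs=<2,1>
  4: (1,1).acc=62  regs=<8,5>
RS [2×3] PE[1][1] across cycles:
  0: (1,1).acc=0  regs=<0,0>
  1: (1,1).acc=0  regs=<0,0>
  2: (1,1).acc=32  regs=<32,2>
  3: (1,1).acc=22  regs=<22,1>
  4: (1,1).acc=0  regs=<0,0>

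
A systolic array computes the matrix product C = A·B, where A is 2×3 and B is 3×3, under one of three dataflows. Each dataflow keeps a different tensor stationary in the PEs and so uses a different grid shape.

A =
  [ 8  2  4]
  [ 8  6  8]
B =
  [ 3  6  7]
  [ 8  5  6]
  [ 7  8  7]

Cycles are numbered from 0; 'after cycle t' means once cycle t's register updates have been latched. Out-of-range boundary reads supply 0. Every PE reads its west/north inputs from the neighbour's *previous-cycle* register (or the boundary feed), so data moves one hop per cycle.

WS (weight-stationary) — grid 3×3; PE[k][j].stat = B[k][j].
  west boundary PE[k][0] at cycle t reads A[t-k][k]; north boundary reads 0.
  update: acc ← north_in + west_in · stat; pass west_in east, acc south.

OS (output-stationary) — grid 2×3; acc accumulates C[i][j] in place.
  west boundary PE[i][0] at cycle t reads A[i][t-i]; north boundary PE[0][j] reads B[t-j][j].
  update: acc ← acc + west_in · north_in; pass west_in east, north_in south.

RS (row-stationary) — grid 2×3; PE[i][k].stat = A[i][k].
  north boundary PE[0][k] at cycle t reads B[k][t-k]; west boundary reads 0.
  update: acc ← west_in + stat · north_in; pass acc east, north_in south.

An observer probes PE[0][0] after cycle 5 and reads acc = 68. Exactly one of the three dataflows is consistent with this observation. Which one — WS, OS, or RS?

dataflow = OS

WS (3×3 grid), PE[0][0]:
  step 0 · PE0,0: acc=24; fwd→8 fwd↓24
  step 1 · PE0,0: acc=24; fwd→8 fwd↓24
  step 2 · PE0,0: acc=0; fwd→0 fwd↓0
  step 3 · PE0,0: acc=0; fwd→0 fwd↓0
  step 4 · PE0,0: acc=0; fwd→0 fwd↓0
  step 5 · PE0,0: acc=0; fwd→0 fwd↓0
OS (2×3 grid), PE[0][0]:
  step 0 · PE0,0: acc=24; fwd→8 fwd↓3
  step 1 · PE0,0: acc=40; fwd→2 fwd↓8
  step 2 · PE0,0: acc=68; fwd→4 fwd↓7
  step 3 · PE0,0: acc=68; fwd→0 fwd↓0
  step 4 · PE0,0: acc=68; fwd→0 fwd↓0
  step 5 · PE0,0: acc=68; fwd→0 fwd↓0
RS (2×3 grid), PE[0][0]:
  step 0 · PE0,0: acc=24; fwd→24 fwd↓3
  step 1 · PE0,0: acc=48; fwd→48 fwd↓6
  step 2 · PE0,0: acc=56; fwd→56 fwd↓7
  step 3 · PE0,0: acc=0; fwd→0 fwd↓0
  step 4 · PE0,0: acc=0; fwd→0 fwd↓0
  step 5 · PE0,0: acc=0; fwd→0 fwd↓0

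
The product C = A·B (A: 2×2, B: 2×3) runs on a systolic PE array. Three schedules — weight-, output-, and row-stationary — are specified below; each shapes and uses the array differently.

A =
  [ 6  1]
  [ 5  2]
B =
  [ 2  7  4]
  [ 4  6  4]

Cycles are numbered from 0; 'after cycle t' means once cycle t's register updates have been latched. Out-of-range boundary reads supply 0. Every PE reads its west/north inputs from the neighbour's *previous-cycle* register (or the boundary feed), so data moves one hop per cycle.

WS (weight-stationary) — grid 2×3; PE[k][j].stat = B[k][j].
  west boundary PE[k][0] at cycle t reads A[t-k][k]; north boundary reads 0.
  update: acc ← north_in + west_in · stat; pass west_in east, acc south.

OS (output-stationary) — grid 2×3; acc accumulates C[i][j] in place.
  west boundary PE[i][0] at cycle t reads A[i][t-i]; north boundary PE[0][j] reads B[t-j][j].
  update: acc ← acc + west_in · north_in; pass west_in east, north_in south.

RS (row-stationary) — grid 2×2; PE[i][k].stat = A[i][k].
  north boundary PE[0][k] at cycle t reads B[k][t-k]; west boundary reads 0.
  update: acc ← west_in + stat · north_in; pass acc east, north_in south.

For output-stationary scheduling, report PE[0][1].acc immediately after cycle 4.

OS 2×3: PE[0][1] cycle-by-cycle (with neighbour feeds):
  c0 r0c0: 12 / 6 / 2
  c0 r0c1: 0 / 0 / 0
  c1 r0c0: 16 / 1 / 4
  c1 r0c1: 42 / 6 / 7
  c2 r0c0: 16 / 0 / 0
  c2 r0c1: 48 / 1 / 6
  c3 r0c0: 16 / 0 / 0
  c3 r0c1: 48 / 0 / 0
  c4 r0c0: 16 / 0 / 0
  c4 r0c1: 48 / 0 / 0

PE[0][1].acc = 48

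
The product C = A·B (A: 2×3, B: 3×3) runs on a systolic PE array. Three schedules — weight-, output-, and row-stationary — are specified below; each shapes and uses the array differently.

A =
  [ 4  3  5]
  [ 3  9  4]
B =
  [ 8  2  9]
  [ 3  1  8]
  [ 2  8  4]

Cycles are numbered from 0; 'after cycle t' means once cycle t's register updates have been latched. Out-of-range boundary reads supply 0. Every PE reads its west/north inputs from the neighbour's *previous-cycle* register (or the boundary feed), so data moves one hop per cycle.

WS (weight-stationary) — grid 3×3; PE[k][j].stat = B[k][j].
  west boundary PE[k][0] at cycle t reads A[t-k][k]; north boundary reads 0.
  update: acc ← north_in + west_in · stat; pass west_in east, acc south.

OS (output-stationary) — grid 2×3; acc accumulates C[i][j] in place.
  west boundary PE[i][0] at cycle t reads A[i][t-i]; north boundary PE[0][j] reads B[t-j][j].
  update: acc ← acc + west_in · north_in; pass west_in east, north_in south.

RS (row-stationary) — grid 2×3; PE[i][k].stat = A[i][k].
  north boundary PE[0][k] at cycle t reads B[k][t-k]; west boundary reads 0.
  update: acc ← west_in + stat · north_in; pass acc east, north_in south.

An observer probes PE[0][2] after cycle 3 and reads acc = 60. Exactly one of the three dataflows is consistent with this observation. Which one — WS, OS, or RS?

dataflow = OS

Under WS (3×3), PE[0][2]:
  [0] (0,2) acc=0 (h:0 v:0)
  [1] (0,2) acc=0 (h:0 v:0)
  [2] (0,2) acc=36 (h:4 v:36)
  [3] (0,2) acc=27 (h:3 v:27)
Under OS (2×3), PE[0][2]:
  [0] (0,2) acc=0 (h:0 v:0)
  [1] (0,2) acc=0 (h:0 v:0)
  [2] (0,2) acc=36 (h:4 v:9)
  [3] (0,2) acc=60 (h:3 v:8)
Under RS (2×3), PE[0][2]:
  [0] (0,2) acc=0 (h:0 v:0)
  [1] (0,2) acc=0 (h:0 v:0)
  [2] (0,2) acc=51 (h:51 v:2)
  [3] (0,2) acc=51 (h:51 v:8)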